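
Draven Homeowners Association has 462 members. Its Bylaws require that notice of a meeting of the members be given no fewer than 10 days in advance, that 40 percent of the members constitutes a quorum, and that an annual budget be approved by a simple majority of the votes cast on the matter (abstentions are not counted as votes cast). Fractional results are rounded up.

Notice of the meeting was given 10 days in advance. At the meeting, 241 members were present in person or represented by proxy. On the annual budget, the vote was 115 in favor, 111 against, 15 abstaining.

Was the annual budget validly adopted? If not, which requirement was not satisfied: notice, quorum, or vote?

Valid — all requirements satisfied.

Notice: 10 days given; 10 required. Satisfied.
Quorum: 40% of 462 = 184.80, rounded up to 185; 241 present. Satisfied.
Vote: requires a majority of the votes cast (241 − 15 abstaining = 226); a majority of 226 is 114, so 114 needed; 115 in favor. Satisfied.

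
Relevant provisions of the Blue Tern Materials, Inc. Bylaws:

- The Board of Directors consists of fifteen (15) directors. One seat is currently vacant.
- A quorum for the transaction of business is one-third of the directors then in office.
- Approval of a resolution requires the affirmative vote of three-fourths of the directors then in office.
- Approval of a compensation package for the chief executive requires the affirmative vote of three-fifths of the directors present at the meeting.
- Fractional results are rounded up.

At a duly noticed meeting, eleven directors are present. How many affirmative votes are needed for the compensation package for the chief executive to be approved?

The compensation package for the chief executive requires three-fifths of the directors present (11).
3/5 of 11 = 6.60, rounded up to 7.

7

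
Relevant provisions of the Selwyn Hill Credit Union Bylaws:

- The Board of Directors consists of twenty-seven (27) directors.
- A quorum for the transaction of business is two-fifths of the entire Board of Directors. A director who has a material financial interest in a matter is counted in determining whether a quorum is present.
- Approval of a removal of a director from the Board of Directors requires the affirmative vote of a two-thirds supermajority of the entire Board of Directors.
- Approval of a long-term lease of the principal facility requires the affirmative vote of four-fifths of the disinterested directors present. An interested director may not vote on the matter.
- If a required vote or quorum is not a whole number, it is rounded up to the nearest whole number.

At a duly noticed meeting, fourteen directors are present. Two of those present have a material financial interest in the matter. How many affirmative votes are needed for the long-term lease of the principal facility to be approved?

The long-term lease of the principal facility requires four-fifths of the disinterested directors present (14 − 2 = 12).
4/5 of 12 = 9.60, rounded up to 10.

10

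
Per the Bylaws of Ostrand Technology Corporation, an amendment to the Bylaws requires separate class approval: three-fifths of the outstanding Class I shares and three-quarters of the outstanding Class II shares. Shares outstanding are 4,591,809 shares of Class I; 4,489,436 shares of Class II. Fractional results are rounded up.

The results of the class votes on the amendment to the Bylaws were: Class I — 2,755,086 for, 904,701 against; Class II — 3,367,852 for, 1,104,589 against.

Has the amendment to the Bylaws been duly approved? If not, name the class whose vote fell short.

Class I: 3/5 of 4591809 = 2755085.40, rounded up to 2755086; 2,755,086 required, 2,755,086 in favor — approved.
Class II: 3/4 of 4489436 = 3367077; 3,367,077 required, 3,367,852 in favor — approved.

Approved — every class gave the required vote.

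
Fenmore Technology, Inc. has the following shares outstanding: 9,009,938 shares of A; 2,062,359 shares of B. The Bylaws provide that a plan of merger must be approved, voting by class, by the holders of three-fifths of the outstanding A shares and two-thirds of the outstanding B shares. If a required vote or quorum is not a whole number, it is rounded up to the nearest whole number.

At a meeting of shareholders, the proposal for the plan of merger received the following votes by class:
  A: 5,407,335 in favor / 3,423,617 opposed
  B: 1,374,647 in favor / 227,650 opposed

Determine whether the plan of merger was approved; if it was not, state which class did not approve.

A: 3/5 of 9009938 = 5405962.80, rounded up to 5405963; 5,405,963 required, 5,407,335 in favor — approved.
B: 2/3 of 2062359 = 1374906; 1,374,906 required, 1,374,647 in favor — not approved.

Not approved — the B shares did not give the required vote.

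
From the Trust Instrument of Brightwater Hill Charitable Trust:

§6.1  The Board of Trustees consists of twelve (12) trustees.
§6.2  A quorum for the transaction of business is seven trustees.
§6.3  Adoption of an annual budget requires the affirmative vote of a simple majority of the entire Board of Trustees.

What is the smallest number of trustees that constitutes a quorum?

The quorum is fixed at 7.

7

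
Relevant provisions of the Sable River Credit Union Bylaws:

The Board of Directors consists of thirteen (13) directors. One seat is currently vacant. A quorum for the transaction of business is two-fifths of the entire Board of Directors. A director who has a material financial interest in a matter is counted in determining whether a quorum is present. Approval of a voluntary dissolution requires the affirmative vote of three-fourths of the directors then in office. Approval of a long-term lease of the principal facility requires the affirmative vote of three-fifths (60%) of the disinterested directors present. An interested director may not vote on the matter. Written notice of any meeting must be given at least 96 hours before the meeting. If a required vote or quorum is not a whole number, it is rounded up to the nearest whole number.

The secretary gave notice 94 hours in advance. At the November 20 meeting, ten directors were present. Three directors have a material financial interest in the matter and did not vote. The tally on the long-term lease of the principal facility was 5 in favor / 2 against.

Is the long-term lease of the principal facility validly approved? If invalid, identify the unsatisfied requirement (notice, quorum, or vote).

Invalid — notice requirement not satisfied.

Notice: 94 hours given; 96 required (94 < 96). Not satisfied.
Quorum: 10 present (interested directors count toward quorum); quorum is 6. Satisfied.
Vote: the long-term lease of the principal facility requires three-fifths of the disinterested directors present (10 − 3 = 7). 3/5 of 7 = 4.20, rounded up to 5, so 5 affirmative votes are needed; 5 voted in favor. Satisfied.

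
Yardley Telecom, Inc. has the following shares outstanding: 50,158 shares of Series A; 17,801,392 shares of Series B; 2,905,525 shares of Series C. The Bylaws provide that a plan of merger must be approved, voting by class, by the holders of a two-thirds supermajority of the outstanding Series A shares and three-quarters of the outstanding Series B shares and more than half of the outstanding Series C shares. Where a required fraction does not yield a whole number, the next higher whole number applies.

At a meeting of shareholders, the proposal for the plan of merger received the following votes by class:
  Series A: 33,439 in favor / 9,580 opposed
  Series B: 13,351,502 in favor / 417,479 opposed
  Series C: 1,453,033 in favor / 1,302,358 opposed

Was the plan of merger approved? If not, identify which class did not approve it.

Approved — every class gave the required vote.

Series A: 2/3 of 50158 = 33438.67, rounded up to 33439; 33,439 required, 33,439 in favor — approved.
Series B: 3/4 of 17801392 = 13351044; 13,351,044 required, 13,351,502 in favor — approved.
Series C: a majority of 2905525 is 1452763; 1,452,763 required, 1,453,033 in favor — approved.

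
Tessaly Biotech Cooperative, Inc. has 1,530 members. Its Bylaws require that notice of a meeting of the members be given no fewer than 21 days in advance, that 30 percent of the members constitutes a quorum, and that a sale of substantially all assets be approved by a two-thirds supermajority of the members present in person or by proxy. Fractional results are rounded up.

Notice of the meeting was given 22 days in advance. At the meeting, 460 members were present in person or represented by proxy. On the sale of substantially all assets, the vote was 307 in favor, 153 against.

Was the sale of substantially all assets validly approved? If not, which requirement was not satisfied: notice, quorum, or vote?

Notice: 22 days given; 21 required. Satisfied.
Quorum: 30% of 1,530 = 459; 460 present. Satisfied.
Vote: requires two-thirds of those present (460); 2/3 of 460 = 306.67, rounded up to 307, so 307 needed; 307 in favor. Satisfied.

Valid — all requirements satisfied.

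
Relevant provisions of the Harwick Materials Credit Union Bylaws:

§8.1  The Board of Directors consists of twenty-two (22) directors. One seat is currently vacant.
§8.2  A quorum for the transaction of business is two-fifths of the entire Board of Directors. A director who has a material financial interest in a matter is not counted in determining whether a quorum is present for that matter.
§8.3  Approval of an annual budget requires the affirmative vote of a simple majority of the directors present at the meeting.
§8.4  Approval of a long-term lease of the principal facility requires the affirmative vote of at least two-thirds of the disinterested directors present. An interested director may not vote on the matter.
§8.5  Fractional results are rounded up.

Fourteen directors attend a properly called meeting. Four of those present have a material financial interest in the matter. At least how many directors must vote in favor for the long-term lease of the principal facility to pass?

The long-term lease of the principal facility requires two-thirds of the disinterested directors present (14 − 4 = 10).
2/3 of 10 = 6.67, rounded up to 7.

7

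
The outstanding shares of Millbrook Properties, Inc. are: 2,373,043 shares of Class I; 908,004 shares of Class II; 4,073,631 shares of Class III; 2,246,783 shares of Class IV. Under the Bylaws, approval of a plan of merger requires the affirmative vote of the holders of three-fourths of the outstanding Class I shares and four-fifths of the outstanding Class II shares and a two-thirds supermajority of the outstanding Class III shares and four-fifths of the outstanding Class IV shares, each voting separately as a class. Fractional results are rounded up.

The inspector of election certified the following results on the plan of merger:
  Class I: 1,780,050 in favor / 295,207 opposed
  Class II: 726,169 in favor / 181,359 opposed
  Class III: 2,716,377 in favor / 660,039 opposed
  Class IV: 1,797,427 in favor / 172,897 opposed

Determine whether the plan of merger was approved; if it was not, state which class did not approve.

Not approved — the Class II shares did not give the required vote.

Class I: 3/4 of 2373043 = 1779782.25, rounded up to 1779783; 1,779,783 required, 1,780,050 in favor — approved.
Class II: 4/5 of 908004 = 726403.20, rounded up to 726404; 726,404 required, 726,169 in favor — not approved.
Class III: 2/3 of 4073631 = 2715754; 2,715,754 required, 2,716,377 in favor — approved.
Class IV: 4/5 of 2246783 = 1797426.40, rounded up to 1797427; 1,797,427 required, 1,797,427 in favor — approved.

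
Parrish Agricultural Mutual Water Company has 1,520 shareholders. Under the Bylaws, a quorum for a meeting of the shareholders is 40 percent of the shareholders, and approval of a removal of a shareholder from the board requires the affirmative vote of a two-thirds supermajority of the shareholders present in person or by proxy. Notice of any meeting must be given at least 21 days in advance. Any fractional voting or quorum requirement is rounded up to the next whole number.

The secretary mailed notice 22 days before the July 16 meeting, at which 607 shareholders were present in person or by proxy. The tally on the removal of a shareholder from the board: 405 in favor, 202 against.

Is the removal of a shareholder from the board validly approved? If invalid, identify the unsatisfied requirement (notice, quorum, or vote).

Notice: 22 days given; 21 required. Satisfied.
Quorum: 40% of 1,520 = 608; 607 present. Not satisfied.
Vote: requires two-thirds of those present (607); 2/3 of 607 = 404.67, rounded up to 405, so 405 needed; 405 in favor. Satisfied.

Invalid — quorum requirement not satisfied.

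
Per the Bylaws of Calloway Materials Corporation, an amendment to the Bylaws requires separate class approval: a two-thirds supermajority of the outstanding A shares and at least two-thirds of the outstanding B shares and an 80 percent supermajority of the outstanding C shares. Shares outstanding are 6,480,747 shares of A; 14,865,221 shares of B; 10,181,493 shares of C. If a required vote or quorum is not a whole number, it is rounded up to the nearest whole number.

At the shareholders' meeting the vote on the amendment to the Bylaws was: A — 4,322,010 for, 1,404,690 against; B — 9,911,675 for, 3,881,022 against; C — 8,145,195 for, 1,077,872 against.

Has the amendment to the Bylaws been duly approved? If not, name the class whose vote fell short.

Approved — every class gave the required vote.

A: 2/3 of 6480747 = 4320498; 4,320,498 required, 4,322,010 in favor — approved.
B: 2/3 of 14865221 = 9910147.33, rounded up to 9910148; 9,910,148 required, 9,911,675 in favor — approved.
C: 4/5 of 10181493 = 8145194.40, rounded up to 8145195; 8,145,195 required, 8,145,195 in favor — approved.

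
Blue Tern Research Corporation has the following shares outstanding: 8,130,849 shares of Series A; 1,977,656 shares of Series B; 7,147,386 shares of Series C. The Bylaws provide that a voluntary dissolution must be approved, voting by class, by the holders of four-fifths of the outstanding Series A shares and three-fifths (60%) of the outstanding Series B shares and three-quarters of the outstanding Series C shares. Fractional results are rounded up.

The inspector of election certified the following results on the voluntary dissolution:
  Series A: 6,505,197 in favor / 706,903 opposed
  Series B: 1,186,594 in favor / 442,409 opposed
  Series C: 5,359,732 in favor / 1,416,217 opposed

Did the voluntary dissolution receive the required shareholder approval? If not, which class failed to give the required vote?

Not approved — the Series C shares did not give the required vote.

Series A: 4/5 of 8130849 = 6504679.20, rounded up to 6504680; 6,504,680 required, 6,505,197 in favor — approved.
Series B: 3/5 of 1977656 = 1186593.60, rounded up to 1186594; 1,186,594 required, 1,186,594 in favor — approved.
Series C: 3/4 of 7147386 = 5360539.50, rounded up to 5360540; 5,360,540 required, 5,359,732 in favor — not approved.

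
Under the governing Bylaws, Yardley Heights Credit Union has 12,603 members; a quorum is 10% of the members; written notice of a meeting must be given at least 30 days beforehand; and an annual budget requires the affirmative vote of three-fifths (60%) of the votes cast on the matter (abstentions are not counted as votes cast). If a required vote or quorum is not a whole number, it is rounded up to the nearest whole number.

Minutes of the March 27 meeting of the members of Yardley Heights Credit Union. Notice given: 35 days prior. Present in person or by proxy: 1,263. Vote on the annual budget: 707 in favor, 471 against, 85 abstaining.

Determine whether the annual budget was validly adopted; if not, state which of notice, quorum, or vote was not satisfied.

Valid — all requirements satisfied.

Notice: 35 days given; 30 required. Satisfied.
Quorum: 10% of 12,603 = 1,260.30, rounded up to 1,261; 1,263 present. Satisfied.
Vote: requires three-fifths of the votes cast (1,263 − 85 abstaining = 1,178); 3/5 of 1178 = 706.80, rounded up to 707, so 707 needed; 707 in favor. Satisfied.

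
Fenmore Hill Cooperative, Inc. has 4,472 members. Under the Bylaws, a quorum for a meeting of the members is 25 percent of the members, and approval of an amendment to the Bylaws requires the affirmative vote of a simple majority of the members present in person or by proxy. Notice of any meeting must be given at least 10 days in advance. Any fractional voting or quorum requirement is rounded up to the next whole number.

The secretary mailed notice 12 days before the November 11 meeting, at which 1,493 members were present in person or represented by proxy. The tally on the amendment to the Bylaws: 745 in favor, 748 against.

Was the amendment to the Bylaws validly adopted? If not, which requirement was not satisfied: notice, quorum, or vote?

Invalid — vote requirement not satisfied.

Notice: 12 days given; 10 required. Satisfied.
Quorum: 25% of 4,472 = 1,118; 1,493 present. Satisfied.
Vote: requires a majority of those present (1,493); a majority of 1493 is 747, so 747 needed; 745 in favor. Not satisfied.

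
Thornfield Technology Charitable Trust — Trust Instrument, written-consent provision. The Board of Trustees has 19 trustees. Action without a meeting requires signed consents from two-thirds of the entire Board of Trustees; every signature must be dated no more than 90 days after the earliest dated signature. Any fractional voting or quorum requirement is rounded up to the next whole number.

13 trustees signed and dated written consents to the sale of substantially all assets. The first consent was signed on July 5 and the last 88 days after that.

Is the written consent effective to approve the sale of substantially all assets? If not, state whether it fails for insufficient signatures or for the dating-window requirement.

Effective — both the signature and dating-window requirements are satisfied.

Signatures required: two-thirds of 19 — 2/3 of 19 = 12.67, rounded up to 13, so 13 needed; 13 signed. Sufficient.
Dating window: the latest signature is 88 days after the earliest; the limit is 90 days. Within the window.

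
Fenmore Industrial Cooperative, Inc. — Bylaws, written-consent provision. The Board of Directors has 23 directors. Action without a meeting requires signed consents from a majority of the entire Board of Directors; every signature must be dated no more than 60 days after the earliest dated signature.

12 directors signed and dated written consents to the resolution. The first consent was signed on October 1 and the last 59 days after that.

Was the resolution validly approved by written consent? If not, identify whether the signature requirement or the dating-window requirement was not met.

Signatures required: a majority of 23 — a majority of 23 is 12, so 12 needed; 12 signed. Sufficient.
Dating window: the latest signature is 59 days after the earliest; the limit is 60 days. Within the window.

Effective — both the signature and dating-window requirements are satisfied.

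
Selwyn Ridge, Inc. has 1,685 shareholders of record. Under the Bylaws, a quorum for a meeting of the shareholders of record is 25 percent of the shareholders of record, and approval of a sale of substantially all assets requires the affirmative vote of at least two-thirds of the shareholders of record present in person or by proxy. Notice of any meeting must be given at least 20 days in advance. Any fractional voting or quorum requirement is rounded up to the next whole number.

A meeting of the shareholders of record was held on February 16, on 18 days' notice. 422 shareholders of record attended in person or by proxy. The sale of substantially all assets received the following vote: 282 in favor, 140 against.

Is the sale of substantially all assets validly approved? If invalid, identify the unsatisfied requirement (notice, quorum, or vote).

Invalid — notice requirement not satisfied.

Notice: 18 days given; 20 required. Not satisfied.
Quorum: 25% of 1,685 = 421.25, rounded up to 422; 422 present. Satisfied.
Vote: requires two-thirds of those present (422); 2/3 of 422 = 281.33, rounded up to 282, so 282 needed; 282 in favor. Satisfied.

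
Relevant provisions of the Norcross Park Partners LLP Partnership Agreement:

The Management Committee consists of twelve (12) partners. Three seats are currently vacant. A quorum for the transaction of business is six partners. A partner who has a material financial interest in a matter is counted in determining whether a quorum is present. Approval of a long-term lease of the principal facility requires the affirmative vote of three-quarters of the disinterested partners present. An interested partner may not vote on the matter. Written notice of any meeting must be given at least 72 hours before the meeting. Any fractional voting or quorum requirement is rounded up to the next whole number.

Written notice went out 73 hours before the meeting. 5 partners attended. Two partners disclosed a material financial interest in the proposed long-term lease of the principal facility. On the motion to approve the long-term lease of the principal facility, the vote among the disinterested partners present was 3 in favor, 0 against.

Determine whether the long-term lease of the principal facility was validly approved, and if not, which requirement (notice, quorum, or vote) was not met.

Invalid — quorum requirement not satisfied.

Notice: 73 hours given; 72 required (73 ≥ 72). Satisfied.
Quorum: 5 present (interested partners count toward quorum); quorum is 6. Not satisfied.
Vote: the long-term lease of the principal facility requires three-fourths of the disinterested partners present (5 − 2 = 3). 3/4 of 3 = 2.25, rounded up to 3, so 3 affirmative votes are needed; 3 voted in favor. Satisfied. (Moot — without a quorum no business can be validly transacted.)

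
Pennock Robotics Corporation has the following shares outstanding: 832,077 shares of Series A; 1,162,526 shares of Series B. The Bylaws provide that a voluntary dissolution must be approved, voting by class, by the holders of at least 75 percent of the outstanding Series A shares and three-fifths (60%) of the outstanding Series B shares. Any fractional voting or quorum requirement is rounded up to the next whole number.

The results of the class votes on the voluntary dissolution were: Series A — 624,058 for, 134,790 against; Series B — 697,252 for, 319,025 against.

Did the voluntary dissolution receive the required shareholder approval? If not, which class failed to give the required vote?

Series A: 3/4 of 832077 = 624057.75, rounded up to 624058; 624,058 required, 624,058 in favor — approved.
Series B: 3/5 of 1162526 = 697515.60, rounded up to 697516; 697,516 required, 697,252 in favor — not approved.

Not approved — the Series B shares did not give the required vote.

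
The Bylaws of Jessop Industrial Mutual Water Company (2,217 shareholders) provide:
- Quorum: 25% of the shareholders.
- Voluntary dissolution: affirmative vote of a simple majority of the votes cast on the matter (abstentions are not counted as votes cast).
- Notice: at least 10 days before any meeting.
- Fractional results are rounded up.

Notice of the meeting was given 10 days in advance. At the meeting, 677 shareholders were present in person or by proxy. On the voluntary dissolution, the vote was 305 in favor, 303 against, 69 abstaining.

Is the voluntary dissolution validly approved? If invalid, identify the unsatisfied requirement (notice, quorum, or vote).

Valid — all requirements satisfied.

Notice: 10 days given; 10 required. Satisfied.
Quorum: 25% of 2,217 = 554.25, rounded up to 555; 677 present. Satisfied.
Vote: requires a majority of the votes cast (677 − 69 abstaining = 608); a majority of 608 is 305, so 305 needed; 305 in favor. Satisfied.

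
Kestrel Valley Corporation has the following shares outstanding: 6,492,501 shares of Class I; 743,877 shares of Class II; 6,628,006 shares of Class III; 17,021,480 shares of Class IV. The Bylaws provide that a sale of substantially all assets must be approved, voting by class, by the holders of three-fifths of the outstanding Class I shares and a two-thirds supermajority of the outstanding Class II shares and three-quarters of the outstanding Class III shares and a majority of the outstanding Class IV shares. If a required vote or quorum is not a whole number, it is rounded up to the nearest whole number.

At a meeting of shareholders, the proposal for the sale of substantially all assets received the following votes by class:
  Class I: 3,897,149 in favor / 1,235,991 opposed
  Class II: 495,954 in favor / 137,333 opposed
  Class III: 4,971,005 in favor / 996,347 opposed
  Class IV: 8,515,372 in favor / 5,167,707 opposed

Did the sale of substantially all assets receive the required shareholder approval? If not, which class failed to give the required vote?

Class I: 3/5 of 6492501 = 3895500.60, rounded up to 3895501; 3,895,501 required, 3,897,149 in favor — approved.
Class II: 2/3 of 743877 = 495918; 495,918 required, 495,954 in favor — approved.
Class III: 3/4 of 6628006 = 4971004.50, rounded up to 4971005; 4,971,005 required, 4,971,005 in favor — approved.
Class IV: a majority of 17021480 is 8510741; 8,510,741 required, 8,515,372 in favor — approved.

Approved — every class gave the required vote.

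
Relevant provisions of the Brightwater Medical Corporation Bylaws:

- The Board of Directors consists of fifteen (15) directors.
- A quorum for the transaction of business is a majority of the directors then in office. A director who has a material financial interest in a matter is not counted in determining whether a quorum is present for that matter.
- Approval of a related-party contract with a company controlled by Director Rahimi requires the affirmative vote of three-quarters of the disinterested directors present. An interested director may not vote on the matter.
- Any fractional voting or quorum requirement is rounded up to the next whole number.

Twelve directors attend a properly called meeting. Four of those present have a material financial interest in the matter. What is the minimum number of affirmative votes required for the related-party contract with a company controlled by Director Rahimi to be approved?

The related-party contract with a company controlled by Director Rahimi requires three-fourths of the disinterested directors present (12 − 4 = 8).
3/4 of 8 = 6.

6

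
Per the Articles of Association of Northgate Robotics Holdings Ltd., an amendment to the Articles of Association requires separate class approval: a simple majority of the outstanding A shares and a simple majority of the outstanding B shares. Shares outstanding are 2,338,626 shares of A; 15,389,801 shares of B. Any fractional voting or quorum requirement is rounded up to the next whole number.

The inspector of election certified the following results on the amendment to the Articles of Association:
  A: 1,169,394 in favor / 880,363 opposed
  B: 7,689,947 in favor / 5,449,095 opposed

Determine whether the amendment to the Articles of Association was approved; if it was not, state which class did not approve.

A: a majority of 2338626 is 1169314; 1,169,314 required, 1,169,394 in favor — approved.
B: a majority of 15389801 is 7694901; 7,694,901 required, 7,689,947 in favor — not approved.

Not approved — the B shares did not give the required vote.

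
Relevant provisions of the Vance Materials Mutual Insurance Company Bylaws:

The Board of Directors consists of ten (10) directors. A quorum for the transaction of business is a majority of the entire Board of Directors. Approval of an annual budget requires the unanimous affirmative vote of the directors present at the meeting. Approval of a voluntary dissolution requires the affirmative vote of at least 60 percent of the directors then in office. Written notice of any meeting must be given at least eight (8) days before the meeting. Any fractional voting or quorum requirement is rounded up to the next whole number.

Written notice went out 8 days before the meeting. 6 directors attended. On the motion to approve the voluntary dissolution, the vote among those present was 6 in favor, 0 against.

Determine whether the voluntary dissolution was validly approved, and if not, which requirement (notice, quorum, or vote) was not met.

Valid — all requirements satisfied.

Notice: 8 days given; 8 required (8 ≥ 8). Satisfied.
Quorum: 6 present; quorum is 6. Satisfied.
Vote: the voluntary dissolution requires three-fifths of the directors then in office (10). 3/5 of 10 = 6, so 6 affirmative votes are needed; 6 voted in favor. Satisfied.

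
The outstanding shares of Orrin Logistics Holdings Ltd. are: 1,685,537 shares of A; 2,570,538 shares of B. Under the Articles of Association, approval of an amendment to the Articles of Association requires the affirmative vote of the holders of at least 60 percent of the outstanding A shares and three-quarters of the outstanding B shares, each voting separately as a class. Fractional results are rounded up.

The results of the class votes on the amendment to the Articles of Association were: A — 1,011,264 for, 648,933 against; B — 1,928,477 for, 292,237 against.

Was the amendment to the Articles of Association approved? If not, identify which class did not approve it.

Not approved — the A shares did not give the required vote.

A: 3/5 of 1685537 = 1011322.20, rounded up to 1011323; 1,011,323 required, 1,011,264 in favor — not approved.
B: 3/4 of 2570538 = 1927903.50, rounded up to 1927904; 1,927,904 required, 1,928,477 in favor — approved.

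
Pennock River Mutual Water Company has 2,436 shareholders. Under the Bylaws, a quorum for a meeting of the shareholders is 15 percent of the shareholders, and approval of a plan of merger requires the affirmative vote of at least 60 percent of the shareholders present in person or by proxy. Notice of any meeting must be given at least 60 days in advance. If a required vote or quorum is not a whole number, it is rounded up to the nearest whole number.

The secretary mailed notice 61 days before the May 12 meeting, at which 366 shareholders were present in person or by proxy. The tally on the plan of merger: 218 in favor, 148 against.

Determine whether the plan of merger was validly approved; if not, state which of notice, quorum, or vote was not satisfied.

Invalid — vote requirement not satisfied.

Notice: 61 days given; 60 required. Satisfied.
Quorum: 15% of 2,436 = 365.40, rounded up to 366; 366 present. Satisfied.
Vote: requires three-fifths of those present (366); 3/5 of 366 = 219.60, rounded up to 220, so 220 needed; 218 in favor. Not satisfied.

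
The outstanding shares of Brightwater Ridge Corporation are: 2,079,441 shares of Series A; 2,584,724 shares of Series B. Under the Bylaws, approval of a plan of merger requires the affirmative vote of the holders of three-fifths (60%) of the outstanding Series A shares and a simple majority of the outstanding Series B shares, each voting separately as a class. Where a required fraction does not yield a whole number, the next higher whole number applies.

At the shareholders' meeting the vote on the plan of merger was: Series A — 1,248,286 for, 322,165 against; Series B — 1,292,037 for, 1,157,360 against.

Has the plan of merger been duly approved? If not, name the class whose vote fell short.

Not approved — the Series B shares did not give the required vote.

Series A: 3/5 of 2079441 = 1247664.60, rounded up to 1247665; 1,247,665 required, 1,248,286 in favor — approved.
Series B: a majority of 2584724 is 1292363; 1,292,363 required, 1,292,037 in favor — not approved.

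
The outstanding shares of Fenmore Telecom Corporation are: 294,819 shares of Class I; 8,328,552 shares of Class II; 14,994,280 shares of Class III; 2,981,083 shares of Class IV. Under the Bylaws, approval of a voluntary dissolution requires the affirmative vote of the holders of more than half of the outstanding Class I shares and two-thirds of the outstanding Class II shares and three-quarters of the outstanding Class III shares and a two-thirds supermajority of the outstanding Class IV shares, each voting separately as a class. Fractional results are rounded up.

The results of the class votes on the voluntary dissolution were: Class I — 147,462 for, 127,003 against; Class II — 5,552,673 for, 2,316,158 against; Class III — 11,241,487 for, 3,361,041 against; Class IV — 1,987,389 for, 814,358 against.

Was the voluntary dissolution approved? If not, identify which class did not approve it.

Not approved — the Class III shares did not give the required vote.

Class I: a majority of 294819 is 147410; 147,410 required, 147,462 in favor — approved.
Class II: 2/3 of 8328552 = 5552368; 5,552,368 required, 5,552,673 in favor — approved.
Class III: 3/4 of 14994280 = 11245710; 11,245,710 required, 11,241,487 in favor — not approved.
Class IV: 2/3 of 2981083 = 1987388.67, rounded up to 1987389; 1,987,389 required, 1,987,389 in favor — approved.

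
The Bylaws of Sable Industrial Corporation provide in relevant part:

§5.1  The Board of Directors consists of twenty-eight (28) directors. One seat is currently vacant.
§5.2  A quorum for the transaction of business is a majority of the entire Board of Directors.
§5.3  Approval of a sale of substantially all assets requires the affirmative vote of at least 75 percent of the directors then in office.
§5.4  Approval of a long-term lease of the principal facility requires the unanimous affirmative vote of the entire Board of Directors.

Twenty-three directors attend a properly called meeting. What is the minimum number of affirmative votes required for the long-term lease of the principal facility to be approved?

28

The long-term lease of the principal facility requires the unanimous vote of the entire Board of Directors (28).
Unanimous means all 28.
(Only 23 can vote, so the long-term lease of the principal facility cannot pass at this meeting, but the required vote is still 28.)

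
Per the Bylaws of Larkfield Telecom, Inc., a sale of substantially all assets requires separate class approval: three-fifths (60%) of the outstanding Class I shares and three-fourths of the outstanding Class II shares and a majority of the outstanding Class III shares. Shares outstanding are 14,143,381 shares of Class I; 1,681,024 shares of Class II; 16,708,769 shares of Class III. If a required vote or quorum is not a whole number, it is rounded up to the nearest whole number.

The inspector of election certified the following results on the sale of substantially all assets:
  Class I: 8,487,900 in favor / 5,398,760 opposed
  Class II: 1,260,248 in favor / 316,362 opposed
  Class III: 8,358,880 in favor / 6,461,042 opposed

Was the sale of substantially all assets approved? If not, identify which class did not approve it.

Not approved — the Class II shares did not give the required vote.

Class I: 3/5 of 14143381 = 8486028.60, rounded up to 8486029; 8,486,029 required, 8,487,900 in favor — approved.
Class II: 3/4 of 1681024 = 1260768; 1,260,768 required, 1,260,248 in favor — not approved.
Class III: a majority of 16708769 is 8354385; 8,354,385 required, 8,358,880 in favor — approved.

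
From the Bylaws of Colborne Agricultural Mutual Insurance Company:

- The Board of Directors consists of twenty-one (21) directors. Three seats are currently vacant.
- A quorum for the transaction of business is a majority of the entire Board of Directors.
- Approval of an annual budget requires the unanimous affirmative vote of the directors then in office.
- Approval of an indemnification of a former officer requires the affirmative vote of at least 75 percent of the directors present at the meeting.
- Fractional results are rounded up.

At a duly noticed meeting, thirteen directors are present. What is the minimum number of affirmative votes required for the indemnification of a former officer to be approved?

The indemnification of a former officer requires three-fourths of the directors present (13).
3/4 of 13 = 9.75, rounded up to 10.

10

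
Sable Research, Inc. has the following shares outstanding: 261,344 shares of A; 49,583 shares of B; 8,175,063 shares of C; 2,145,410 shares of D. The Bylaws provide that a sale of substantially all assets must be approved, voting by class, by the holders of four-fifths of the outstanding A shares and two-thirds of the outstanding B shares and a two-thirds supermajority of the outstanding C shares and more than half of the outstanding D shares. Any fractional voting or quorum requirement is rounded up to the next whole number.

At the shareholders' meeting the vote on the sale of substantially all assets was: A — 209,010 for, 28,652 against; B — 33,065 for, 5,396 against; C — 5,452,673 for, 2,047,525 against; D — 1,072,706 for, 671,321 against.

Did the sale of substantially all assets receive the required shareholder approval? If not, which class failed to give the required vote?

Not approved — the A shares did not give the required vote.

A: 4/5 of 261344 = 209075.20, rounded up to 209076; 209,076 required, 209,010 in favor — not approved.
B: 2/3 of 49583 = 33055.33, rounded up to 33056; 33,056 required, 33,065 in favor — approved.
C: 2/3 of 8175063 = 5450042; 5,450,042 required, 5,452,673 in favor — approved.
D: a majority of 2145410 is 1072706; 1,072,706 required, 1,072,706 in favor — approved.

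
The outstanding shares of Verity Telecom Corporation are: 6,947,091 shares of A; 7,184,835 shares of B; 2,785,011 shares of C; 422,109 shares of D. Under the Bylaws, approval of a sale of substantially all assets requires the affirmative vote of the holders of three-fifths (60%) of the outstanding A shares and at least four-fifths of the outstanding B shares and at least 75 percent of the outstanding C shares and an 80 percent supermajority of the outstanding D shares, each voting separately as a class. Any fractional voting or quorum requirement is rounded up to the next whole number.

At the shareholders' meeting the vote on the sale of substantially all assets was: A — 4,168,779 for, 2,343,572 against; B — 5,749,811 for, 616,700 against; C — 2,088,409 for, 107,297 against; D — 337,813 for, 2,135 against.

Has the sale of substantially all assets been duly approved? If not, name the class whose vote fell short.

Not approved — the C shares did not give the required vote.

A: 3/5 of 6947091 = 4168254.60, rounded up to 4168255; 4,168,255 required, 4,168,779 in favor — approved.
B: 4/5 of 7184835 = 5747868; 5,747,868 required, 5,749,811 in favor — approved.
C: 3/4 of 2785011 = 2088758.25, rounded up to 2088759; 2,088,759 required, 2,088,409 in favor — not approved.
D: 4/5 of 422109 = 337687.20, rounded up to 337688; 337,688 required, 337,813 in favor — approved.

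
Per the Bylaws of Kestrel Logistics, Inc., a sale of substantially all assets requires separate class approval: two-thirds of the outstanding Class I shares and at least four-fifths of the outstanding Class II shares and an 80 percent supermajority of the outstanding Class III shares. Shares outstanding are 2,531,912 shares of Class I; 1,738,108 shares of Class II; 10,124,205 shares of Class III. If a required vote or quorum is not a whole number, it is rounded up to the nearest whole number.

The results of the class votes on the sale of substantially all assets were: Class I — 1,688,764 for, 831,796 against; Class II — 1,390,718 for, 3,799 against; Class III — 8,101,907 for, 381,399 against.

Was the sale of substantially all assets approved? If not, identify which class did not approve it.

Class I: 2/3 of 2531912 = 1687941.33, rounded up to 1687942; 1,687,942 required, 1,688,764 in favor — approved.
Class II: 4/5 of 1738108 = 1390486.40, rounded up to 1390487; 1,390,487 required, 1,390,718 in favor — approved.
Class III: 4/5 of 10124205 = 8099364; 8,099,364 required, 8,101,907 in favor — approved.

Approved — every class gave the required vote.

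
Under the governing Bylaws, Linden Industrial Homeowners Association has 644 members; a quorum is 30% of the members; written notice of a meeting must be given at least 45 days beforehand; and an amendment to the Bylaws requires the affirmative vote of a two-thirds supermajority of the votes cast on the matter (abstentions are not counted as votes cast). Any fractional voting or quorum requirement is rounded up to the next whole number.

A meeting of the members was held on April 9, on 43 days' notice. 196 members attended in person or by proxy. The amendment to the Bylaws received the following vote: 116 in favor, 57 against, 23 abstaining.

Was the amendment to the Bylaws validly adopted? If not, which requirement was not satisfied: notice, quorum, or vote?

Notice: 43 days given; 45 required. Not satisfied.
Quorum: 30% of 644 = 193.20, rounded up to 194; 196 present. Satisfied.
Vote: requires two-thirds of the votes cast (196 − 23 abstaining = 173); 2/3 of 173 = 115.33, rounded up to 116, so 116 needed; 116 in favor. Satisfied.

Invalid — notice requirement not satisfied.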